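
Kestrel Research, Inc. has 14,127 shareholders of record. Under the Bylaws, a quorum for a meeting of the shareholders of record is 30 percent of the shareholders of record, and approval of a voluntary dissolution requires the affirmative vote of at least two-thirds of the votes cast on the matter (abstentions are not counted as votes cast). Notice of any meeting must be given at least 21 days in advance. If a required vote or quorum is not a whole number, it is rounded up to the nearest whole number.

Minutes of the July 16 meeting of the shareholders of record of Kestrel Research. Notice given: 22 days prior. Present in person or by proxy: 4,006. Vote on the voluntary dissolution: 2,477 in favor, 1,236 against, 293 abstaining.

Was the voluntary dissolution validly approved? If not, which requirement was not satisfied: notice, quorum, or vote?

Invalid — quorum requirement not satisfied.

Notice: 22 days given; 21 required. Satisfied.
Quorum: 30% of 14,127 = 4,238.10, rounded up to 4,239; 4,006 present. Not satisfied.
Vote: requires two-thirds of the votes cast (4,006 − 293 abstaining = 3,713); 2/3 of 3713 = 2475.33, rounded up to 2476, so 2,476 needed; 2,477 in favor. Satisfied.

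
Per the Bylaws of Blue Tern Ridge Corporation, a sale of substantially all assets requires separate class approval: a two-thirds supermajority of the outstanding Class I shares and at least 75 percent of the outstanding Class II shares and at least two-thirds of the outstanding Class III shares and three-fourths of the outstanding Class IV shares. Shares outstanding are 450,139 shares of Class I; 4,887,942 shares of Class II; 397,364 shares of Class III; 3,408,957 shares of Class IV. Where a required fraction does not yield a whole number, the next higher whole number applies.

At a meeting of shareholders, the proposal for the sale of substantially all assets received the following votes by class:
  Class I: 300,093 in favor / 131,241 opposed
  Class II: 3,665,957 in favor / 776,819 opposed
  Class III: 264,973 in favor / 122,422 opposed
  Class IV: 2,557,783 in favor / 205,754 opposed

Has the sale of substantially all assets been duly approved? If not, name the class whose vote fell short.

Approved — every class gave the required vote.

Class I: 2/3 of 450139 = 300092.67, rounded up to 300093; 300,093 required, 300,093 in favor — approved.
Class II: 3/4 of 4887942 = 3665956.50, rounded up to 3665957; 3,665,957 required, 3,665,957 in favor — approved.
Class III: 2/3 of 397364 = 264909.33, rounded up to 264910; 264,910 required, 264,973 in favor — approved.
Class IV: 3/4 of 3408957 = 2556717.75, rounded up to 2556718; 2,556,718 required, 2,557,783 in favor — approved.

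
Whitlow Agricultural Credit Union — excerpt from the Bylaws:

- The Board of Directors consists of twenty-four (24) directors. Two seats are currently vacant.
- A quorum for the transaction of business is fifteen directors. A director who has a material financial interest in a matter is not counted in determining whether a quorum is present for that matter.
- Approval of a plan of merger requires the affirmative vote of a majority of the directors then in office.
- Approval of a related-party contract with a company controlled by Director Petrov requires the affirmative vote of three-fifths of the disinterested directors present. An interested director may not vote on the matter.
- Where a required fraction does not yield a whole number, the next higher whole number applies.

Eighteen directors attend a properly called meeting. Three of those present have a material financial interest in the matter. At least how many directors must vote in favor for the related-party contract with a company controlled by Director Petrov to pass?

The related-party contract with a company controlled by Director Petrov requires three-fifths of the disinterested directors present (18 − 3 = 15).
3/5 of 15 = 9.

9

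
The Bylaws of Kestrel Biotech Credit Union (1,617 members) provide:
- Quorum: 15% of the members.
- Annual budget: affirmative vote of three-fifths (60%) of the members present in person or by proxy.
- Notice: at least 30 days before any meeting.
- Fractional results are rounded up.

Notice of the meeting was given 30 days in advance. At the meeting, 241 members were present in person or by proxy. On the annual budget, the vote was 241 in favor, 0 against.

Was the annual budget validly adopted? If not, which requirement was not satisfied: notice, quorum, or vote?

Invalid — quorum requirement not satisfied.

Notice: 30 days given; 30 required. Satisfied.
Quorum: 15% of 1,617 = 242.55, rounded up to 243; 241 present. Not satisfied.
Vote: requires three-fifths of those present (241); 3/5 of 241 = 144.60, rounded up to 145, so 145 needed; 241 in favor. Satisfied.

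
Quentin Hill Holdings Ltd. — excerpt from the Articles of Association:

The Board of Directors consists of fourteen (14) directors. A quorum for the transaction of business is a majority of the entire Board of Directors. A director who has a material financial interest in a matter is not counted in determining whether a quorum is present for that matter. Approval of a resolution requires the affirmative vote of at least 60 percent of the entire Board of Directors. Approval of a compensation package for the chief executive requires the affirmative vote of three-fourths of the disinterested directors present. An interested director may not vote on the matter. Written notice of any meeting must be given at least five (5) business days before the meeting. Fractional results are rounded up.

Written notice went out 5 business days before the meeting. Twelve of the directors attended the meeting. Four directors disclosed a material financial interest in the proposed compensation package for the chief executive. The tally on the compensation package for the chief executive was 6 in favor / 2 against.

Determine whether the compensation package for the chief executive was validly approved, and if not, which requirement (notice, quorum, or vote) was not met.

Notice: 5 business days given; 5 required (5 ≥ 5). Satisfied.
Quorum: 12 present, but the 4 interested directors do not count, leaving 8. Quorum is 8. Satisfied.
Vote: the compensation package for the chief executive requires three-fourths of the disinterested directors present (12 − 4 = 8). 3/4 of 8 = 6, so 6 affirmative votes are needed; 6 voted in favor. Satisfied.

Valid — all requirements satisfied.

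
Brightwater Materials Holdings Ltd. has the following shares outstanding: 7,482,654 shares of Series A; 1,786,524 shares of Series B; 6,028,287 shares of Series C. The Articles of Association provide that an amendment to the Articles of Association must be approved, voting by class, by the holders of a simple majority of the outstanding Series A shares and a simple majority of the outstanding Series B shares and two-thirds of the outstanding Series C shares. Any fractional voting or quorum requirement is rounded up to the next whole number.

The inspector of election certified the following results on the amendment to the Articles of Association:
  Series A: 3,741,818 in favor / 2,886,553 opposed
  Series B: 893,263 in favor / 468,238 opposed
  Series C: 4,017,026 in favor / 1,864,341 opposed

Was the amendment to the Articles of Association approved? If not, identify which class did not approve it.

Series A: a majority of 7482654 is 3741328; 3,741,328 required, 3,741,818 in favor — approved.
Series B: a majority of 1786524 is 893263; 893,263 required, 893,263 in favor — approved.
Series C: 2/3 of 6028287 = 4018858; 4,018,858 required, 4,017,026 in favor — not approved.

Not approved — the Series C shares did not give the required vote.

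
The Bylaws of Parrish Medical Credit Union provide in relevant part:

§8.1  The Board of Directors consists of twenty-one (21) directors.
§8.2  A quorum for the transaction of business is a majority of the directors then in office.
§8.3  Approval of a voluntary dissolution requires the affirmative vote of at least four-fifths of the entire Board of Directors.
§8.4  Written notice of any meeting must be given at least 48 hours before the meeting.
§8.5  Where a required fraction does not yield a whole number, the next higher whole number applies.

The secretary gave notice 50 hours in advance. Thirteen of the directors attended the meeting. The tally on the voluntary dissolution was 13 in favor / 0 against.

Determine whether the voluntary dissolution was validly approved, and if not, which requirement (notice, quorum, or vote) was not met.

Notice: 50 hours given; 48 required (50 ≥ 48). Satisfied.
Quorum: 13 present; quorum is 11. Satisfied.
Vote: the voluntary dissolution requires four-fifths of the entire Board of Directors (21). 4/5 of 21 = 16.80, rounded up to 17, so 17 affirmative votes are needed; 13 voted in favor. Not satisfied.

Invalid — vote requirement not satisfied.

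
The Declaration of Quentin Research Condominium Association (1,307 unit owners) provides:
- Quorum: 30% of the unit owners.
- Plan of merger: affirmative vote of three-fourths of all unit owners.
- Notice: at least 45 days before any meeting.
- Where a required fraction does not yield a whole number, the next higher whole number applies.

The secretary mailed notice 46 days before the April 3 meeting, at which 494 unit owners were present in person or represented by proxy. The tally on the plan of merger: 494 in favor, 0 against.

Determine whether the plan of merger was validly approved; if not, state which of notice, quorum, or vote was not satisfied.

Notice: 46 days given; 45 required. Satisfied.
Quorum: 30% of 1,307 = 392.10, rounded up to 393; 494 present. Satisfied.
Vote: requires three-fourths of all unit owners (1,307); 3/4 of 1307 = 980.25, rounded up to 981, so 981 needed; 494 in favor. Not satisfied.

Invalid — vote requirement not satisfied.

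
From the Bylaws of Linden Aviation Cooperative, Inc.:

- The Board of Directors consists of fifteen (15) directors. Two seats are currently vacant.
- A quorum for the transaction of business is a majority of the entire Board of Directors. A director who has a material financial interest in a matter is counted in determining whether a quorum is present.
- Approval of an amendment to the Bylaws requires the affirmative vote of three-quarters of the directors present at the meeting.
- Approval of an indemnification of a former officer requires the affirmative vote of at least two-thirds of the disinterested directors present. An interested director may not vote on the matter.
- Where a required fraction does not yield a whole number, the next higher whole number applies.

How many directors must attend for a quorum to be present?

A majority of 15 is 8.

8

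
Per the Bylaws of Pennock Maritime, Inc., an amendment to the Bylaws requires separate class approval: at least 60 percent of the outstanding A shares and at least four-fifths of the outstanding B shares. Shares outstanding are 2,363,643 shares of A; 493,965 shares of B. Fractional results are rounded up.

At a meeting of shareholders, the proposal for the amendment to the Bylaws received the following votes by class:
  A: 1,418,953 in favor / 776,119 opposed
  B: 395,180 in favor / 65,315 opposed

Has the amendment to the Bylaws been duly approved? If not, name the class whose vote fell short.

A: 3/5 of 2363643 = 1418185.80, rounded up to 1418186; 1,418,186 required, 1,418,953 in favor — approved.
B: 4/5 of 493965 = 395172; 395,172 required, 395,180 in favor — approved.

Approved — every class gave the required vote.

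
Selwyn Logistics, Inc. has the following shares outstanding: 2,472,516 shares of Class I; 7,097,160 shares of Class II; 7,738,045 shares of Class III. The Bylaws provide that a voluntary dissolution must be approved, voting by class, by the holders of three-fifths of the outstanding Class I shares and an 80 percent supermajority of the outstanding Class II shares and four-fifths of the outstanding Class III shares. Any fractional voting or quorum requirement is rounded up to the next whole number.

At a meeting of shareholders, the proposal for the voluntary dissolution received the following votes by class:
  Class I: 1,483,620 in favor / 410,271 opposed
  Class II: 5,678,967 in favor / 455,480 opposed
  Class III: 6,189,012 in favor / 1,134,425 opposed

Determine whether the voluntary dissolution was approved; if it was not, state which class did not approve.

Not approved — the Class III shares did not give the required vote.

Class I: 3/5 of 2472516 = 1483509.60, rounded up to 1483510; 1,483,510 required, 1,483,620 in favor — approved.
Class II: 4/5 of 7097160 = 5677728; 5,677,728 required, 5,678,967 in favor — approved.
Class III: 4/5 of 7738045 = 6190436; 6,190,436 required, 6,189,012 in favor — not approved.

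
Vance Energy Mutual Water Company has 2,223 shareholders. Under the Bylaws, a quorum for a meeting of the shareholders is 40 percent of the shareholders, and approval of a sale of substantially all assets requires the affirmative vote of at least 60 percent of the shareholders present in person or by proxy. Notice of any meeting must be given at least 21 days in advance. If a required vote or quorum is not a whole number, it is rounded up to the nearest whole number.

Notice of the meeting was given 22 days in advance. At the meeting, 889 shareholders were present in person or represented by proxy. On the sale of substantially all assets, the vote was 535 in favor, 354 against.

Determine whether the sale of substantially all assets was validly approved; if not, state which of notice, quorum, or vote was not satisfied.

Notice: 22 days given; 21 required. Satisfied.
Quorum: 40% of 2,223 = 889.20, rounded up to 890; 889 present. Not satisfied.
Vote: requires three-fifths of those present (889); 3/5 of 889 = 533.40, rounded up to 534, so 534 needed; 535 in favor. Satisfied.

Invalid — quorum requirement not satisfied.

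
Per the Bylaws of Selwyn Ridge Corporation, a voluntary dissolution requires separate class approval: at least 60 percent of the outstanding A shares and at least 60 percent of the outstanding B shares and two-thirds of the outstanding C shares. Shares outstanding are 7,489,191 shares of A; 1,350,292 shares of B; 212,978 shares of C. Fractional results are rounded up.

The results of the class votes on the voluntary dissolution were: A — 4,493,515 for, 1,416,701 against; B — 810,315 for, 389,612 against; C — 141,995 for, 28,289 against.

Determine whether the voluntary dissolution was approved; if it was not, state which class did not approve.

A: 3/5 of 7489191 = 4493514.60, rounded up to 4493515; 4,493,515 required, 4,493,515 in favor — approved.
B: 3/5 of 1350292 = 810175.20, rounded up to 810176; 810,176 required, 810,315 in favor — approved.
C: 2/3 of 212978 = 141985.33, rounded up to 141986; 141,986 required, 141,995 in favor — approved.

Approved — every class gave the required vote.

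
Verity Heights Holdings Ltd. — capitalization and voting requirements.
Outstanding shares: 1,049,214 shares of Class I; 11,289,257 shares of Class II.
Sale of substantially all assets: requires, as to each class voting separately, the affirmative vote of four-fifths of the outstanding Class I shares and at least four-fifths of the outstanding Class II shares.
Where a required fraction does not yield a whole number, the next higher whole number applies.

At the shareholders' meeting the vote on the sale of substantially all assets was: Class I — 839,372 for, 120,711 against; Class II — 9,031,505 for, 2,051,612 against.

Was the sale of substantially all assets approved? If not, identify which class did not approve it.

Class I: 4/5 of 1049214 = 839371.20, rounded up to 839372; 839,372 required, 839,372 in favor — approved.
Class II: 4/5 of 11289257 = 9031405.60, rounded up to 9031406; 9,031,406 required, 9,031,505 in favor — approved.

Approved — every class gave the required vote.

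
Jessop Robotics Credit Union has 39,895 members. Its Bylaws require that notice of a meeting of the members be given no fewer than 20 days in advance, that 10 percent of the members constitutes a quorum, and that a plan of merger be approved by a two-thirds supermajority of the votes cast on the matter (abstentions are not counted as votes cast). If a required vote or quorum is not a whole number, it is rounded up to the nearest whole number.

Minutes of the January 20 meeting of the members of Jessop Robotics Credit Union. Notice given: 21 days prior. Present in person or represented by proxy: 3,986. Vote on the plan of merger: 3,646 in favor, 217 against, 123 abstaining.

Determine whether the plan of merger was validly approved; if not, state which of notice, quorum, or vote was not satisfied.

Notice: 21 days given; 20 required. Satisfied.
Quorum: 10% of 39,895 = 3,989.50, rounded up to 3,990; 3,986 present. Not satisfied.
Vote: requires two-thirds of the votes cast (3,986 − 123 abstaining = 3,863); 2/3 of 3863 = 2575.33, rounded up to 2576, so 2,576 needed; 3,646 in favor. Satisfied.

Invalid — quorum requirement not satisfied.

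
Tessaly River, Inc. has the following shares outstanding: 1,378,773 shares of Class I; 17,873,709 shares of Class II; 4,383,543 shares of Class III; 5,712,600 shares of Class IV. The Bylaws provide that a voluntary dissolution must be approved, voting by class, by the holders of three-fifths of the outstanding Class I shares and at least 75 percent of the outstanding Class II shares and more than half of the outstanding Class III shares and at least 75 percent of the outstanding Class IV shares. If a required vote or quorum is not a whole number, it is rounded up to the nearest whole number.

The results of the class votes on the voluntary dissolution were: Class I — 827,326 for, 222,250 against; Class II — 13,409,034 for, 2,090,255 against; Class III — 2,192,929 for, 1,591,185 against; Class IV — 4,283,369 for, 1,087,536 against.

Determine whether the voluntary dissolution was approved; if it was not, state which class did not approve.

Class I: 3/5 of 1378773 = 827263.80, rounded up to 827264; 827,264 required, 827,326 in favor — approved.
Class II: 3/4 of 17873709 = 13405281.75, rounded up to 13405282; 13,405,282 required, 13,409,034 in favor — approved.
Class III: a majority of 4383543 is 2191772; 2,191,772 required, 2,192,929 in favor — approved.
Class IV: 3/4 of 5712600 = 4284450; 4,284,450 required, 4,283,369 in favor — not approved.

Not approved — the Class IV shares did not give the required vote.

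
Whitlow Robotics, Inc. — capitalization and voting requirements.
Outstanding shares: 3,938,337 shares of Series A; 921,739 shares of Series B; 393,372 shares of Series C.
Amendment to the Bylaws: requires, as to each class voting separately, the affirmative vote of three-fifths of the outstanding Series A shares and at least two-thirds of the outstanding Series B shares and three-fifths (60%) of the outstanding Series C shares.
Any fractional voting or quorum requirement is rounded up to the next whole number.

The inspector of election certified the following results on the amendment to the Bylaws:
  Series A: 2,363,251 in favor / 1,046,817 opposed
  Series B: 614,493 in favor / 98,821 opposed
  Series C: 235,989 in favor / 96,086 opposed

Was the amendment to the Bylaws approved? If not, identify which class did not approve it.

Series A: 3/5 of 3938337 = 2363002.20, rounded up to 2363003; 2,363,003 required, 2,363,251 in favor — approved.
Series B: 2/3 of 921739 = 614492.67, rounded up to 614493; 614,493 required, 614,493 in favor — approved.
Series C: 3/5 of 393372 = 236023.20, rounded up to 236024; 236,024 required, 235,989 in favor — not approved.

Not approved — the Series C shares did not give the required vote.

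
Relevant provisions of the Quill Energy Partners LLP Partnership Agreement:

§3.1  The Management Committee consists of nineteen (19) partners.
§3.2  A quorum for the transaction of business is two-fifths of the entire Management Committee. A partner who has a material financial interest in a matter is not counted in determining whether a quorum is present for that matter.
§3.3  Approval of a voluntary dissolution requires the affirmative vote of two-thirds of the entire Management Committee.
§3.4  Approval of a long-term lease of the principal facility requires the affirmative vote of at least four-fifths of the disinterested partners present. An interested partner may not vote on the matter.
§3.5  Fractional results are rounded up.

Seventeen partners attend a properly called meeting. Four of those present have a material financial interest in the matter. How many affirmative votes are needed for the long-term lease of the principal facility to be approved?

The long-term lease of the principal facility requires four-fifths of the disinterested partners present (17 − 4 = 13).
4/5 of 13 = 10.40, rounded up to 11.

11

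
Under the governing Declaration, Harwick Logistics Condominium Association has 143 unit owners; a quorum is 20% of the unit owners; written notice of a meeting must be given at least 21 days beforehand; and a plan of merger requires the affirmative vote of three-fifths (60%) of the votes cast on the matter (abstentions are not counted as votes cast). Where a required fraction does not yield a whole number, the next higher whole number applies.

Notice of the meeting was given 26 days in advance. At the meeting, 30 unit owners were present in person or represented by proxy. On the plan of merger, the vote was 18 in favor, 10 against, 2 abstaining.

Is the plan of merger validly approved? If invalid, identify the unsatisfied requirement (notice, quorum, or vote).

Valid — all requirements satisfied.

Notice: 26 days given; 21 required. Satisfied.
Quorum: 20% of 143 = 28.60, rounded up to 29; 30 present. Satisfied.
Vote: requires three-fifths of the votes cast (30 − 2 abstaining = 28); 3/5 of 28 = 16.80, rounded up to 17, so 17 needed; 18 in favor. Satisfied.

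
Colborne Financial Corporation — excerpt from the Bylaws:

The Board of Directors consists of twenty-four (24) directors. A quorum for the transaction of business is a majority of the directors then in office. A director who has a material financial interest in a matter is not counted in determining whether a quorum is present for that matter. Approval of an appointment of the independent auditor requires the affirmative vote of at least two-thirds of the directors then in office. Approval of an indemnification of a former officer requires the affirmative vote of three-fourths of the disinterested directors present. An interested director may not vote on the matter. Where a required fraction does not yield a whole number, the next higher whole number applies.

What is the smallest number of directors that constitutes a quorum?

A majority of 24 is 13.

13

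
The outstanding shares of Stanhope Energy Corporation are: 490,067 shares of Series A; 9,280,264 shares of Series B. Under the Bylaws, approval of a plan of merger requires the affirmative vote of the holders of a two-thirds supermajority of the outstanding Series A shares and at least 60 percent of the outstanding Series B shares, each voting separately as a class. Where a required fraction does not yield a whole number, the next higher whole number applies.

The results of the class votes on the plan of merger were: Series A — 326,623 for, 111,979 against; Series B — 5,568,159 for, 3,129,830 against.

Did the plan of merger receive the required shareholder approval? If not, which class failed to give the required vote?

Series A: 2/3 of 490067 = 326711.33, rounded up to 326712; 326,712 required, 326,623 in favor — not approved.
Series B: 3/5 of 9280264 = 5568158.40, rounded up to 5568159; 5,568,159 required, 5,568,159 in favor — approved.

Not approved — the Series A shares did not give the required vote.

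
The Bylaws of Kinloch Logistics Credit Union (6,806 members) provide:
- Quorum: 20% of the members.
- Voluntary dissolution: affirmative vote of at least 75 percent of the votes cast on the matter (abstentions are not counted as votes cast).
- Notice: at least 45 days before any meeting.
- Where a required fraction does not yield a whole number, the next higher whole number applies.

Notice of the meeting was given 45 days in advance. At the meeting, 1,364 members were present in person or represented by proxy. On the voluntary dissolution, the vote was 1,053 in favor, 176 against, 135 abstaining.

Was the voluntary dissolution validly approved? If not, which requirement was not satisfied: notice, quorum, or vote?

Valid — all requirements satisfied.

Notice: 45 days given; 45 required. Satisfied.
Quorum: 20% of 6,806 = 1,361.20, rounded up to 1,362; 1,364 present. Satisfied.
Vote: requires three-fourths of the votes cast (1,364 − 135 abstaining = 1,229); 3/4 of 1229 = 921.75, rounded up to 922, so 922 needed; 1,053 in favor. Satisfied.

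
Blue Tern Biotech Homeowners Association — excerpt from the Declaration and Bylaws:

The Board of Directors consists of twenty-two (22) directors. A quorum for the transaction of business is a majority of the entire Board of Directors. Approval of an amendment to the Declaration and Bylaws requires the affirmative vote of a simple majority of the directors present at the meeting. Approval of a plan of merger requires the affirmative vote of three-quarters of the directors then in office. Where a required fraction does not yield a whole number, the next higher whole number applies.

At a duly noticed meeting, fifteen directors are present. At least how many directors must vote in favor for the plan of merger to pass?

17

The plan of merger requires three-fourths of the directors then in office (22).
3/4 of 22 = 16.50, rounded up to 17.
(Only 15 can vote, so the plan of merger cannot pass at this meeting, but the required vote is still 17.)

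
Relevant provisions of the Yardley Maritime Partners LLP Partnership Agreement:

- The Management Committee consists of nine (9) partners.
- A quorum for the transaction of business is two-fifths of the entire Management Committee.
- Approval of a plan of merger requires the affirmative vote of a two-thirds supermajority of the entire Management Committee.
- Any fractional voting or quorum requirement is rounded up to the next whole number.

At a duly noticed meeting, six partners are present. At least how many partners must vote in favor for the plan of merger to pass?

6

The plan of merger requires two-thirds of the entire Management Committee (9).
2/3 of 9 = 6.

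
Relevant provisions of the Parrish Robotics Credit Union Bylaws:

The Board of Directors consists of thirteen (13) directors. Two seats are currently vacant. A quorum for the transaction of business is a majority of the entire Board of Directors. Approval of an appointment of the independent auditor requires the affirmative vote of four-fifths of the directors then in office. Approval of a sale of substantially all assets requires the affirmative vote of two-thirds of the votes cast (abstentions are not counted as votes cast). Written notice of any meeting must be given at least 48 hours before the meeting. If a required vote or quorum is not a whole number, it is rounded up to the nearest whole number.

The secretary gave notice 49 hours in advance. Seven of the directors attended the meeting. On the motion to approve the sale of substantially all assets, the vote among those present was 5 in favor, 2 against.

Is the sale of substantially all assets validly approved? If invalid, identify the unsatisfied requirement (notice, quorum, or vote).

Valid — all requirements satisfied.

Notice: 49 hours given; 48 required (49 ≥ 48). Satisfied.
Quorum: 7 present; quorum is 7. Satisfied.
Vote: the sale of substantially all assets requires two-thirds of the votes cast (7). 2/3 of 7 = 4.67, rounded up to 5, so 5 affirmative votes are needed; 5 voted in favor. Satisfied.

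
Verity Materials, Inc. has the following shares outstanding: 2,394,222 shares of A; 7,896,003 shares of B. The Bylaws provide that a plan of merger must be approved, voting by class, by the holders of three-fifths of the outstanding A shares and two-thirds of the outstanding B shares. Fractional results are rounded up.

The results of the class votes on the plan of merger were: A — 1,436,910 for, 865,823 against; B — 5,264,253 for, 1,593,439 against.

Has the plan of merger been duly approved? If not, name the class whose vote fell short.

Approved — every class gave the required vote.

A: 3/5 of 2394222 = 1436533.20, rounded up to 1436534; 1,436,534 required, 1,436,910 in favor — approved.
B: 2/3 of 7896003 = 5264002; 5,264,002 required, 5,264,253 in favor — approved.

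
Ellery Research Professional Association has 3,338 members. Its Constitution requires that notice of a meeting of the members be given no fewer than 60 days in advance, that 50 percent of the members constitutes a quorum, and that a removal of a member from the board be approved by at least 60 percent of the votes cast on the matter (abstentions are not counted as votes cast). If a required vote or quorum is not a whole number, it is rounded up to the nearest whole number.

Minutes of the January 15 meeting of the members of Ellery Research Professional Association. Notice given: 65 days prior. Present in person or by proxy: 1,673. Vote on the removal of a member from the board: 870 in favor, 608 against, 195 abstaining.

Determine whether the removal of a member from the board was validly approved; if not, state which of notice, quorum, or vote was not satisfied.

Invalid — vote requirement not satisfied.

Notice: 65 days given; 60 required. Satisfied.
Quorum: 50% of 3,338 = 1,669; 1,673 present. Satisfied.
Vote: requires three-fifths of the votes cast (1,673 − 195 abstaining = 1,478); 3/5 of 1478 = 886.80, rounded up to 887, so 887 needed; 870 in favor. Not satisfied.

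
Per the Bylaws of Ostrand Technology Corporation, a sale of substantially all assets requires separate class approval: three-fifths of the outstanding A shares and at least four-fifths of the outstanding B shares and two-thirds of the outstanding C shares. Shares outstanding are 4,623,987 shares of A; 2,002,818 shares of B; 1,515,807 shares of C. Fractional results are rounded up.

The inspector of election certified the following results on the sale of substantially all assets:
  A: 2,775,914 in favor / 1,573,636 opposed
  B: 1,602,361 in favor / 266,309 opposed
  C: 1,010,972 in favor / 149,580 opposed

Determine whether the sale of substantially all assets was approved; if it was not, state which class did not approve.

Approved — every class gave the required vote.

A: 3/5 of 4623987 = 2774392.20, rounded up to 2774393; 2,774,393 required, 2,775,914 in favor — approved.
B: 4/5 of 2002818 = 1602254.40, rounded up to 1602255; 1,602,255 required, 1,602,361 in favor — approved.
C: 2/3 of 1515807 = 1010538; 1,010,538 required, 1,010,972 in favor — approved.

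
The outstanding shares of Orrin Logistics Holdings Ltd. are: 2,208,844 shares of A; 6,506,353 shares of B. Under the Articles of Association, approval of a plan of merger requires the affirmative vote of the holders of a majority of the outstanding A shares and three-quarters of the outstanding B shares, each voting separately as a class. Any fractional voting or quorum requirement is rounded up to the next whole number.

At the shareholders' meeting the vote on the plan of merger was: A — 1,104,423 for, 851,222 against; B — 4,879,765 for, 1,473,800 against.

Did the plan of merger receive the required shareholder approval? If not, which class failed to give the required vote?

A: a majority of 2208844 is 1104423; 1,104,423 required, 1,104,423 in favor — approved.
B: 3/4 of 6506353 = 4879764.75, rounded up to 4879765; 4,879,765 required, 4,879,765 in favor — approved.

Approved — every class gave the required vote.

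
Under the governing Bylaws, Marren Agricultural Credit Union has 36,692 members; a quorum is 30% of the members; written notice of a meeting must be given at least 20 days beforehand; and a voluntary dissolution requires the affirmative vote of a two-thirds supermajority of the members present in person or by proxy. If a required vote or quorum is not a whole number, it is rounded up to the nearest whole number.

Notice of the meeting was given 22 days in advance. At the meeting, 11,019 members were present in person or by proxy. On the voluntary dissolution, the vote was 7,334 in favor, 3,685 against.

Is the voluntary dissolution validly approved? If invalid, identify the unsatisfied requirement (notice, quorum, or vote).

Notice: 22 days given; 20 required. Satisfied.
Quorum: 30% of 36,692 = 11,007.60, rounded up to 11,008; 11,019 present. Satisfied.
Vote: requires two-thirds of those present (11,019); 2/3 of 11019 = 7346, so 7,346 needed; 7,334 in favor. Not satisfied.

Invalid — vote requirement not satisfied.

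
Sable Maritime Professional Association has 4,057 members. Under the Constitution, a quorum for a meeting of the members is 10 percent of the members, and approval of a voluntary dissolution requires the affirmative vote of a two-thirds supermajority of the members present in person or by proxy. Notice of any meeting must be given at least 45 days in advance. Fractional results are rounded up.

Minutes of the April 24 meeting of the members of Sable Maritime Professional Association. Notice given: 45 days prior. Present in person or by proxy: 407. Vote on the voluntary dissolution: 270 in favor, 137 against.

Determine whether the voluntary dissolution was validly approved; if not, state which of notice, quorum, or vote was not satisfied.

Invalid — vote requirement not satisfied.

Notice: 45 days given; 45 required. Satisfied.
Quorum: 10% of 4,057 = 405.70, rounded up to 406; 407 present. Satisfied.
Vote: requires two-thirds of those present (407); 2/3 of 407 = 271.33, rounded up to 272, so 272 needed; 270 in favor. Not satisfied.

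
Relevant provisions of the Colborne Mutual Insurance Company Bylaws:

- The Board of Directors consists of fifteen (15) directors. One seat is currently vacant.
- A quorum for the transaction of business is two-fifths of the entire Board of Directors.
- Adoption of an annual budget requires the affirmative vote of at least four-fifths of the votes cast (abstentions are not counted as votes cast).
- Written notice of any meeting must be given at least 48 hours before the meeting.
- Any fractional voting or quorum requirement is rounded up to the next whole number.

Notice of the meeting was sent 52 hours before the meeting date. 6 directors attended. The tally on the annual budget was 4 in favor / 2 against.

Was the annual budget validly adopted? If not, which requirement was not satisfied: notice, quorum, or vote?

Invalid — vote requirement not satisfied.

Notice: 52 hours given; 48 required (52 ≥ 48). Satisfied.
Quorum: 6 present; quorum is 6. Satisfied.
Vote: the annual budget requires four-fifths of the votes cast (6). 4/5 of 6 = 4.80, rounded up to 5, so 5 affirmative votes are needed; 4 voted in favor. Not satisfied.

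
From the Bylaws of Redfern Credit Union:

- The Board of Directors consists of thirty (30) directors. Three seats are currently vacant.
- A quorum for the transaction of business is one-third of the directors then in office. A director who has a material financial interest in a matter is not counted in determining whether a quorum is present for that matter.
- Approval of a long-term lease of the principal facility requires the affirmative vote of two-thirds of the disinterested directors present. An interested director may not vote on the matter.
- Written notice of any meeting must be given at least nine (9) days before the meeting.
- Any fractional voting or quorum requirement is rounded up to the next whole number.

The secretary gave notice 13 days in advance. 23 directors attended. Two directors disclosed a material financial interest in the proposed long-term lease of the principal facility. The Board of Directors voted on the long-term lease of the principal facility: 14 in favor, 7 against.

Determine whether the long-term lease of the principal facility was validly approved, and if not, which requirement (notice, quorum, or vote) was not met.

Notice: 13 days given; 9 required (13 ≥ 9). Satisfied.
Quorum: 23 present, but the 2 interested directors do not count, leaving 21. Quorum is 9. Satisfied.
Vote: the long-term lease of the principal facility requires two-thirds of the disinterested directors present (23 − 2 = 21). 2/3 of 21 = 14, so 14 affirmative votes are needed; 14 voted in favor. Satisfied.

Valid — all requirements satisfied.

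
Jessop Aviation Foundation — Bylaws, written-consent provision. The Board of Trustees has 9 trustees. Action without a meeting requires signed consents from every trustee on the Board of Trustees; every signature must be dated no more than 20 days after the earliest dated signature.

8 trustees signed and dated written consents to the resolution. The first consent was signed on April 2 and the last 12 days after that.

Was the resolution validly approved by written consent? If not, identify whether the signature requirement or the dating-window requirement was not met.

Signatures required: the unanimous vote of 9 — unanimous means all 9, so 9 needed; 8 signed. Insufficient.
Dating window: the latest signature is 12 days after the earliest; the limit is 20 days. Within the window.

Not effective — insufficient signatures.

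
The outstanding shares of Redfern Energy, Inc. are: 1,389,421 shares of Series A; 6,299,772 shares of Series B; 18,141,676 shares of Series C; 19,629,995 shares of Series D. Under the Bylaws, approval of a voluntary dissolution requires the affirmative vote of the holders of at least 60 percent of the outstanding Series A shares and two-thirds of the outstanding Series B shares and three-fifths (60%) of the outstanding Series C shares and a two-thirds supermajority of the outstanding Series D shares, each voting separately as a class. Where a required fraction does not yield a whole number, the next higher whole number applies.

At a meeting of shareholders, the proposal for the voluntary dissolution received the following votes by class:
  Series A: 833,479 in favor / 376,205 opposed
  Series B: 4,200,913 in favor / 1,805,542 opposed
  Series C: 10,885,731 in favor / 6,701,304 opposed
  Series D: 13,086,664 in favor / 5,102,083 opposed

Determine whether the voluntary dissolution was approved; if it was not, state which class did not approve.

Not approved — the Series A shares did not give the required vote.

Series A: 3/5 of 1389421 = 833652.60, rounded up to 833653; 833,653 required, 833,479 in favor — not approved.
Series B: 2/3 of 6299772 = 4199848; 4,199,848 required, 4,200,913 in favor — approved.
Series C: 3/5 of 18141676 = 10885005.60, rounded up to 10885006; 10,885,006 required, 10,885,731 in favor — approved.
Series D: 2/3 of 19629995 = 13086663.33, rounded up to 13086664; 13,086,664 required, 13,086,664 in favor — approved.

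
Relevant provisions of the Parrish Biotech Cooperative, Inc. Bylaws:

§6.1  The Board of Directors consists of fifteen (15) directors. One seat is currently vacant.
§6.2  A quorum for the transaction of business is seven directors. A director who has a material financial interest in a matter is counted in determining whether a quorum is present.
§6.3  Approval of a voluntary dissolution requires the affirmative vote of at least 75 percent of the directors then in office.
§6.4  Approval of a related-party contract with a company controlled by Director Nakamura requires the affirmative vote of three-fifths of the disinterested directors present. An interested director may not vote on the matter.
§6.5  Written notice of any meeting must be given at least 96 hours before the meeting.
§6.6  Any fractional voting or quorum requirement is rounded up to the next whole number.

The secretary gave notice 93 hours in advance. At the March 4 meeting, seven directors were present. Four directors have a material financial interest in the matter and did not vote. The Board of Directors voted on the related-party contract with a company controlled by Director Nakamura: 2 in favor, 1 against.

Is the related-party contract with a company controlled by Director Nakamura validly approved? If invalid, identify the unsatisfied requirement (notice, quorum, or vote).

Notice: 93 hours given; 96 required (93 < 96). Not satisfied.
Quorum: 7 present (interested directors count toward quorum); quorum is 7. Satisfied.
Vote: the related-party contract with a company controlled by Director Nakamura requires three-fifths of the disinterested directors present (7 − 4 = 3). 3/5 of 3 = 1.80, rounded up to 2, so 2 affirmative votes are needed; 2 voted in favor. Satisfied.

Invalid — notice requirement not satisfied.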